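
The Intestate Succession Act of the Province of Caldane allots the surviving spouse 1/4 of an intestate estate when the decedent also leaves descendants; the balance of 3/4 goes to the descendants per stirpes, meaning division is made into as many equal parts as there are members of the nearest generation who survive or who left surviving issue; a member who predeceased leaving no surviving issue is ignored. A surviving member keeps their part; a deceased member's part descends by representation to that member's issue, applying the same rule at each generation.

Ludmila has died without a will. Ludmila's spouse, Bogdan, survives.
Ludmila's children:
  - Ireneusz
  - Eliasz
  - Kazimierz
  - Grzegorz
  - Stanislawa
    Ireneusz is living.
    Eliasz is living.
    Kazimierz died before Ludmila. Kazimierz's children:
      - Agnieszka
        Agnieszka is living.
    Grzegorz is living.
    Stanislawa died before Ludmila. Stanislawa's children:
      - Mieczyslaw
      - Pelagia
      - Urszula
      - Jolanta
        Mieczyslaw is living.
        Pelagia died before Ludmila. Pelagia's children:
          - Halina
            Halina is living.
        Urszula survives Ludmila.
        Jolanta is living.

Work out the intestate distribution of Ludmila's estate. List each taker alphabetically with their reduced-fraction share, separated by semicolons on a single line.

Agnieszka 3/20; Bogdan 1/4; Eliasz 3/20; Grzegorz 3/20; Halina 3/80; Ireneusz 3/20; Jolanta 3/80; Mieczyslaw 3/80; Urszula 3/80

Bogdan, as surviving spouse, takes 1/4.
The remaining 3/4 passes to Ludmila's descendants per stirpes.
The 3/4 is divided into 5 equal shares of 3/20 among Ireneusz, Eliasz, Kazimierz, Grzegorz, Stanislawa.
Ireneusz is living and takes 3/20.
Eliasz is living and takes 3/20.
Kazimierz predeceased; the 3/20 allotted to Kazimierz's branch passes to Kazimierz's issue by representation.
Agnieszka is the sole taker at this level and receives the full 3/20.
Grzegorz is living and takes 3/20.
Stanislawa predeceased; the 3/20 allotted to Stanislawa's branch passes to Stanislawa's issue by representation.
The 3/20 is divided into 4 equal shares of 3/80 among Mieczyslaw, Pelagia, Urszula, Jolanta.
Mieczyslaw is living and takes 3/80.
Pelagia predeceased; the 3/80 allotted to Pelagia's branch passes to Pelagia's issue by representation.
Halina is the sole taker at this level and receives the full 3/80.
Urszula is living and takes 3/80.
Jolanta is living and takes 3/80.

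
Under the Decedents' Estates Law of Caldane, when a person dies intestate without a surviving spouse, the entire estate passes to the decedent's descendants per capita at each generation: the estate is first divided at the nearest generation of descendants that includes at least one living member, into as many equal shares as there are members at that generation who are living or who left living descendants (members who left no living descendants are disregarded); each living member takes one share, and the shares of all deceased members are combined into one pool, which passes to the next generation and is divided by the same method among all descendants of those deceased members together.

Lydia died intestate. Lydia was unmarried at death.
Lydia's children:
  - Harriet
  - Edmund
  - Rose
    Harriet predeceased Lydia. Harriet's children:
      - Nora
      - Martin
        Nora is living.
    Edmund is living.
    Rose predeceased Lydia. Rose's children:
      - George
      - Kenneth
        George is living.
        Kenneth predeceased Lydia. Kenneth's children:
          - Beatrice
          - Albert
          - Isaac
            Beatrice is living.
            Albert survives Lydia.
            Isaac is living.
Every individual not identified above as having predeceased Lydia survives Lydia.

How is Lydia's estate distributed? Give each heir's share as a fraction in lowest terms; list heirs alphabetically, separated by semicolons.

Albert 1/18; Beatrice 1/18; Edmund 1/3; George 1/6; Isaac 1/18; Martin 1/6; Nora 1/6

There is no surviving spouse, so the entire estate passes to Lydia's descendants per capita at each generation.
At generation 1 (Harriet, Edmund, Rose) there are 3 shares of (1)/3 = 1/3 each.
Living: Edmund — each takes 1/3.
Deceased: Harriet and Rose. Their combined 2/3 is pooled and carried to generation 2.
At generation 2 (Nora, Martin, George, Kenneth) there are 4 shares of (2/3)/4 = 1/6 each.
Living: Nora, Martin, and George — each takes 1/6.
Deceased: Kenneth. That 1/6 share is carried to generation 3.
At generation 3 (Beatrice, Albert, Isaac) there are 3 shares of (1/6)/3 = 1/18 each.
Living: Beatrice, Albert, and Isaac — each takes 1/18.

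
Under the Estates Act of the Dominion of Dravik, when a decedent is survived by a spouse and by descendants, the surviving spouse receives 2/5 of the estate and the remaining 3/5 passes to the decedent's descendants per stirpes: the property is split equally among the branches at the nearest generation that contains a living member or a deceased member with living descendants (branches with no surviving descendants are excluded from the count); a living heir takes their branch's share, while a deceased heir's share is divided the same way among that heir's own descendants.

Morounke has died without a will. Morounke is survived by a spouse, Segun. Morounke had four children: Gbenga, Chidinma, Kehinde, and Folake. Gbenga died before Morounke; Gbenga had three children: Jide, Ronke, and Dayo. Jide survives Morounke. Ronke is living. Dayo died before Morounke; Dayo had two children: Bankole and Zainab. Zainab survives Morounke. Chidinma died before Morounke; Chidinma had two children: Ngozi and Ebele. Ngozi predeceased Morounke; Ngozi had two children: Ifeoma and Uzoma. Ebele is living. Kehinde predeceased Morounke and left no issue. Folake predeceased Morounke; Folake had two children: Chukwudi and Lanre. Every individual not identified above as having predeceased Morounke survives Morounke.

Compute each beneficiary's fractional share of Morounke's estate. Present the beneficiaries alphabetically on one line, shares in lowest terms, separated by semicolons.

Bankole 1/30; Chukwudi 1/10; Ebele 1/10; Ifeoma 1/20; Jide 1/15; Lanre 1/10; Ronke 1/15; Segun 2/5; Uzoma 1/20; Zainab 1/30

Segun, as surviving spouse, takes 2/5.
The remaining 3/5 passes to Morounke's descendants per stirpes.
Kehinde left no surviving issue, so that branch lapses and is disregarded.
The 3/5 is divided into 3 equal shares of 1/5 among Gbenga, Chidinma, Folake.
Gbenga predeceased; the 1/5 allotted to Gbenga's branch passes to Gbenga's issue by representation.
The 1/5 is divided into 3 equal shares of 1/15 among Jide, Ronke, Dayo.
Jide is living and takes 1/15.
Ronke is living and takes 1/15.
Dayo predeceased; the 1/15 allotted to Dayo's branch passes to Dayo's issue by representation.
The 1/15 is divided into 2 equal shares of 1/30 among Bankole, Zainab.
Bankole is living and takes 1/30.
Zainab is living and takes 1/30.
Chidinma predeceased; the 1/5 allotted to Chidinma's branch passes to Chidinma's issue by representation.
The 1/5 is divided into 2 equal shares of 1/10 among Ngozi, Ebele.
Ngozi predeceased; the 1/10 allotted to Ngozi's branch passes to Ngozi's issue by representation.
The 1/10 is divided into 2 equal shares of 1/20 among Ifeoma, Uzoma.
Ifeoma is living and takes 1/20.
Uzoma is living and takes 1/20.
Ebele is living and takes 1/10.
Folake predeceased; the 1/5 allotted to Folake's branch passes to Folake's issue by representation.
The 1/5 is divided into 2 equal shares of 1/10 among Chukwudi, Lanre.
Chukwudi is living and takes 1/10.
Lanre is living and takes 1/10.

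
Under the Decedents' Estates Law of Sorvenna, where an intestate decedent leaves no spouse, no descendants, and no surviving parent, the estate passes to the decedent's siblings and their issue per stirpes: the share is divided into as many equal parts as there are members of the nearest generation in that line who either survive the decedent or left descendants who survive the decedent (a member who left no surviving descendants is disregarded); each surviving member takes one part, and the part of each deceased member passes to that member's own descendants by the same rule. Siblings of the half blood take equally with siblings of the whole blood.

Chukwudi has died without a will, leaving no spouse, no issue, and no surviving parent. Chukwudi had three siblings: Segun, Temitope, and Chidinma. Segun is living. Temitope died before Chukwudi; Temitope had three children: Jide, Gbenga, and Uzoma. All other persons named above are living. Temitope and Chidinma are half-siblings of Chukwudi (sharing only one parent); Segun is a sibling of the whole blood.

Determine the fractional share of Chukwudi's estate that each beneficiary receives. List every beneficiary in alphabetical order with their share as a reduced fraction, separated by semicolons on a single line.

No spouse, descendants, or parent survives, so the estate passes to Chukwudi's siblings per stirpes.
Half-blood and whole-blood siblings take equally under the stated rule.
The estate is divided into 3 equal shares of 1/3 among Segun, Temitope, Chidinma.
Segun is living and takes 1/3.
Temitope predeceased; the 1/3 allotted to Temitope's branch passes to Temitope's issue by representation.
The 1/3 is divided into 3 equal shares of 1/9 among Jide, Gbenga, Uzoma.
Jide is living and takes 1/9.
Gbenga is living and takes 1/9.
Uzoma is living and takes 1/9.
Chidinma is living and takes 1/3.

Chidinma 1/3; Gbenga 1/9; Jide 1/9; Segun 1/3; Uzoma 1/9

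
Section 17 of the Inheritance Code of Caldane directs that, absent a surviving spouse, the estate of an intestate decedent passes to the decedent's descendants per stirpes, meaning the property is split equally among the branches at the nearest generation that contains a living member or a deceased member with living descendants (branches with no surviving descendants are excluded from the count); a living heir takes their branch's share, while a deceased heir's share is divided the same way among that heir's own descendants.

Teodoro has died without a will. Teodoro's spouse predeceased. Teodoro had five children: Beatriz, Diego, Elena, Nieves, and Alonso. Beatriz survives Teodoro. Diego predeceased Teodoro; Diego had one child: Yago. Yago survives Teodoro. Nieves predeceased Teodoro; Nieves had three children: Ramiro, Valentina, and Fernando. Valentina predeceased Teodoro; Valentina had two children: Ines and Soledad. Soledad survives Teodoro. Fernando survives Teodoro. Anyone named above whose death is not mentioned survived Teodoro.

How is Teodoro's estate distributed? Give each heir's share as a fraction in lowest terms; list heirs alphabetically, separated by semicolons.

Alonso 1/5; Beatriz 1/5; Elena 1/5; Fernando 1/15; Ines 1/30; Ramiro 1/15; Soledad 1/30; Yago 1/5

There is no surviving spouse, so the entire estate passes to Teodoro's descendants per stirpes.
The estate is divided into 5 equal shares of 1/5 among Beatriz, Diego, Elena, Nieves, Alonso.
Beatriz is living and takes 1/5.
Diego predeceased; the 1/5 allotted to Diego's branch passes to Diego's issue by representation.
Yago is the sole taker at this level and receives the full 1/5.
Elena is living and takes 1/5.
Nieves predeceased; the 1/5 allotted to Nieves's branch passes to Nieves's issue by representation.
The 1/5 is divided into 3 equal shares of 1/15 among Ramiro, Valentina, Fernando.
Ramiro is living and takes 1/15.
Valentina predeceased; the 1/15 allotted to Valentina's branch passes to Valentina's issue by representation.
The 1/15 is divided into 2 equal shares of 1/30 among Ines, Soledad.
Ines is living and takes 1/30.
Soledad is living and takes 1/30.
Fernando is living and takes 1/15.
Alonso is living and takes 1/5.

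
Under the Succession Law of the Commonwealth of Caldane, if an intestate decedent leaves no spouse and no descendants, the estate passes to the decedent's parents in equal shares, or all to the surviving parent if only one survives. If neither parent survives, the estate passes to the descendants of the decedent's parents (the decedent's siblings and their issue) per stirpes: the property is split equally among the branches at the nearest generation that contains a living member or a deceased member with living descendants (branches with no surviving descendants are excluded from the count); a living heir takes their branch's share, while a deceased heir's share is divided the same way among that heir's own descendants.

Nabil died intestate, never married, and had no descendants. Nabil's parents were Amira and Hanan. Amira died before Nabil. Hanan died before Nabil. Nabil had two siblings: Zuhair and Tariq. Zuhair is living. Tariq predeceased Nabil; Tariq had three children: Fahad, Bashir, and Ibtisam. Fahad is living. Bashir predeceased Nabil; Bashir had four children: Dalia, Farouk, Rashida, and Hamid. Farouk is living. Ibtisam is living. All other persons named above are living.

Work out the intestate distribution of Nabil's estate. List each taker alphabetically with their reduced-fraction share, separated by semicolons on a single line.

Dalia 1/24; Fahad 1/6; Farouk 1/24; Hamid 1/24; Ibtisam 1/6; Rashida 1/24; Zuhair 1/2

Neither parent survives and there are no descendants, so the estate passes to Nabil's siblings and their issue per stirpes.
The estate is divided into 2 equal shares of 1/2 among Zuhair, Tariq.
Zuhair is living and takes 1/2.
Tariq predeceased; the 1/2 allotted to Tariq's branch passes to Tariq's issue by representation.
The 1/2 is divided into 3 equal shares of 1/6 among Fahad, Bashir, Ibtisam.
Fahad is living and takes 1/6.
Bashir predeceased; the 1/6 allotted to Bashir's branch passes to Bashir's issue by representation.
The 1/6 is divided into 4 equal shares of 1/24 among Dalia, Farouk, Rashida, Hamid.
Dalia is living and takes 1/24.
Farouk is living and takes 1/24.
Rashida is living and takes 1/24.
Hamid is living and takes 1/24.
Ibtisam is living and takes 1/6.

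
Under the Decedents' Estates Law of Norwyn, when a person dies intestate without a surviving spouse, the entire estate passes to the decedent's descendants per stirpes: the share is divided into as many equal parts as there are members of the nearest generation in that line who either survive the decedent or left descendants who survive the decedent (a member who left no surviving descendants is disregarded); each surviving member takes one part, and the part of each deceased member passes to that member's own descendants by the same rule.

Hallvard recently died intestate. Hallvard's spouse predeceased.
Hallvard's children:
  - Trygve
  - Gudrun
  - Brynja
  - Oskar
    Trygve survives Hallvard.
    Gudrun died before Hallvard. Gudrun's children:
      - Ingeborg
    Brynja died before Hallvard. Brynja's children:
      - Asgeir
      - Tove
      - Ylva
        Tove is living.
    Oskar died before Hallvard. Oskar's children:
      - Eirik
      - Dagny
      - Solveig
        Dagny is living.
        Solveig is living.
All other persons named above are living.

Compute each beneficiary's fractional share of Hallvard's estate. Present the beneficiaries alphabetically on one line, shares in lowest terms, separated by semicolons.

Asgeir 1/12; Dagny 1/12; Eirik 1/12; Ingeborg 1/4; Solveig 1/12; Tove 1/12; Trygve 1/4; Ylva 1/12

There is no surviving spouse, so the entire estate passes to Hallvard's descendants per stirpes.
The estate is divided into 4 equal shares of 1/4 among Trygve, Gudrun, Brynja, Oskar.
Trygve is living and takes 1/4.
Gudrun predeceased; the 1/4 allotted to Gudrun's branch passes to Gudrun's issue by representation.
Ingeborg is the sole taker at this level and receives the full 1/4.
Brynja predeceased; the 1/4 allotted to Brynja's branch passes to Brynja's issue by representation.
The 1/4 is divided into 3 equal shares of 1/12 among Asgeir, Tove, Ylva.
Asgeir is living and takes 1/12.
Tove is living and takes 1/12.
Ylva is living and takes 1/12.
Oskar predeceased; the 1/4 allotted to Oskar's branch passes to Oskar's issue by representation.
The 1/4 is divided into 3 equal shares of 1/12 among Eirik, Dagny, Solveig.
Eirik is living and takes 1/12.
Dagny is living and takes 1/12.
Solveig is living and takes 1/12.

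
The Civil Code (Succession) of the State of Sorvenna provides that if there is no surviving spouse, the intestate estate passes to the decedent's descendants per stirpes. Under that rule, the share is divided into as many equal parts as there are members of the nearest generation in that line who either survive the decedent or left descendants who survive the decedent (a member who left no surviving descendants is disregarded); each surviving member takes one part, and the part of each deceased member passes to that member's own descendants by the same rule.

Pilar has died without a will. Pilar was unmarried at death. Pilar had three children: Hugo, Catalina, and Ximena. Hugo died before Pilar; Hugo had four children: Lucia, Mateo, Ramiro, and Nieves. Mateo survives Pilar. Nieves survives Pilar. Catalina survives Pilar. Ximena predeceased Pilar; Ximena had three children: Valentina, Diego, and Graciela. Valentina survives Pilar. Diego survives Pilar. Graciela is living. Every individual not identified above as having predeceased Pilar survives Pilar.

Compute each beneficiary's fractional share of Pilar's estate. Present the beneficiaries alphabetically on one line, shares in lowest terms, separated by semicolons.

There is no surviving spouse, so the entire estate passes to Pilar's descendants per stirpes.
The estate is divided into 3 equal shares of 1/3 among Hugo, Catalina, Ximena.
Hugo predeceased; the 1/3 allotted to Hugo's branch passes to Hugo's issue by representation.
The 1/3 is divided into 4 equal shares of 1/12 among Lucia, Mateo, Ramiro, Nieves.
Lucia is living and takes 1/12.
Mateo is living and takes 1/12.
Ramiro is living and takes 1/12.
Nieves is living and takes 1/12.
Catalina is living and takes 1/3.
Ximena predeceased; the 1/3 allotted to Ximena's branch passes to Ximena's issue by representation.
The 1/3 is divided into 3 equal shares of 1/9 among Valentina, Diego, Graciela.
Valentina is living and takes 1/9.
Diego is living and takes 1/9.
Graciela is living and takes 1/9.

Catalina 1/3; Diego 1/9; Graciela 1/9; Lucia 1/12; Mateo 1/12; Nieves 1/12; Ramiro 1/12; Valentina 1/9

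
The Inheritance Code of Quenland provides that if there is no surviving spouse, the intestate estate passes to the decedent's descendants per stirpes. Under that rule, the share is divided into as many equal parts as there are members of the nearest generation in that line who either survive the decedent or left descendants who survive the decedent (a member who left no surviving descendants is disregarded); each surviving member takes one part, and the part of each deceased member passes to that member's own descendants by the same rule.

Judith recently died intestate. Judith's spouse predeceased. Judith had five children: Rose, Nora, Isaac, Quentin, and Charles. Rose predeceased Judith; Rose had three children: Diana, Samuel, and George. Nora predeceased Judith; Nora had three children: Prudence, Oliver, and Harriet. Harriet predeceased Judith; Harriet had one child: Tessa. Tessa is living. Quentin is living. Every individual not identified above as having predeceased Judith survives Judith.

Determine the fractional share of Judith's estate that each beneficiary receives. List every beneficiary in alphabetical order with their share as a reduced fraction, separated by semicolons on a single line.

There is no surviving spouse, so the entire estate passes to Judith's descendants per stirpes.
The estate is divided into 5 equal shares of 1/5 among Rose, Nora, Isaac, Quentin, Charles.
Rose predeceased; the 1/5 allotted to Rose's branch passes to Rose's issue by representation.
The 1/5 is divided into 3 equal shares of 1/15 among Diana, Samuel, George.
Diana is living and takes 1/15.
Samuel is living and takes 1/15.
George is living and takes 1/15.
Nora predeceased; the 1/5 allotted to Nora's branch passes to Nora's issue by representation.
The 1/5 is divided into 3 equal shares of 1/15 among Prudence, Oliver, Harriet.
Prudence is living and takes 1/15.
Oliver is living and takes 1/15.
Harriet predeceased; the 1/15 allotted to Harriet's branch passes to Harriet's issue by representation.
Tessa is the sole taker at this level and receives the full 1/15.
Isaac is living and takes 1/5.
Quentin is living and takes 1/5.
Charles is living and takes 1/5.

Charles 1/5; Diana 1/15; George 1/15; Isaac 1/5; Oliver 1/15; Prudence 1/15; Quentin 1/5; Samuel 1/15; Tessa 1/15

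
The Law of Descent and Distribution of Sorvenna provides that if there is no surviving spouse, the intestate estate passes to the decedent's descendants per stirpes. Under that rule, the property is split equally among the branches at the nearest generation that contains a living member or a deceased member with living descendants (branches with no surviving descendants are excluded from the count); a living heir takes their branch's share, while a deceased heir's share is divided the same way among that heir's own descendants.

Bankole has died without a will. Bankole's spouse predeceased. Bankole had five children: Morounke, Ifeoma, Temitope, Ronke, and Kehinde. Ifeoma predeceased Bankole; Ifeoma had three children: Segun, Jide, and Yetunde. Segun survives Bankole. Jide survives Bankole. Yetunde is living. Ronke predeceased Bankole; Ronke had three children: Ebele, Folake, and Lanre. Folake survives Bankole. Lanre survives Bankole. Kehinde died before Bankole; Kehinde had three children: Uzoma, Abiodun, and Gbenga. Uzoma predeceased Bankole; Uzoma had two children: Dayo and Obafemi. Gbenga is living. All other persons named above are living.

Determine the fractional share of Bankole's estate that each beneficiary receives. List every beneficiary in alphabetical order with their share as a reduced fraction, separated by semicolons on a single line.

There is no surviving spouse, so the entire estate passes to Bankole's descendants per stirpes.
The estate is divided into 5 equal shares of 1/5 among Morounke, Ifeoma, Temitope, Ronke, Kehinde.
Morounke is living and takes 1/5.
Ifeoma predeceased; the 1/5 allotted to Ifeoma's branch passes to Ifeoma's issue by representation.
The 1/5 is divided into 3 equal shares of 1/15 among Segun, Jide, Yetunde.
Segun is living and takes 1/15.
Jide is living and takes 1/15.
Yetunde is living and takes 1/15.
Temitope is living and takes 1/5.
Ronke predeceased; the 1/5 allotted to Ronke's branch passes to Ronke's issue by representation.
The 1/5 is divided into 3 equal shares of 1/15 among Ebele, Folake, Lanre.
Ebele is living and takes 1/15.
Folake is living and takes 1/15.
Lanre is living and takes 1/15.
Kehinde predeceased; the 1/5 allotted to Kehinde's branch passes to Kehinde's issue by representation.
The 1/5 is divided into 3 equal shares of 1/15 among Uzoma, Abiodun, Gbenga.
Uzoma predeceased; the 1/15 allotted to Uzoma's branch passes to Uzoma's issue by representation.
The 1/15 is divided into 2 equal shares of 1/30 among Dayo, Obafemi.
Dayo is living and takes 1/30.
Obafemi is living and takes 1/30.
Abiodun is living and takes 1/15.
Gbenga is living and takes 1/15.

Abiodun 1/15; Dayo 1/30; Ebele 1/15; Folake 1/15; Gbenga 1/15; Jide 1/15; Lanre 1/15; Morounke 1/5; Obafemi 1/30; Segun 1/15; Temitope 1/5; Yetunde 1/15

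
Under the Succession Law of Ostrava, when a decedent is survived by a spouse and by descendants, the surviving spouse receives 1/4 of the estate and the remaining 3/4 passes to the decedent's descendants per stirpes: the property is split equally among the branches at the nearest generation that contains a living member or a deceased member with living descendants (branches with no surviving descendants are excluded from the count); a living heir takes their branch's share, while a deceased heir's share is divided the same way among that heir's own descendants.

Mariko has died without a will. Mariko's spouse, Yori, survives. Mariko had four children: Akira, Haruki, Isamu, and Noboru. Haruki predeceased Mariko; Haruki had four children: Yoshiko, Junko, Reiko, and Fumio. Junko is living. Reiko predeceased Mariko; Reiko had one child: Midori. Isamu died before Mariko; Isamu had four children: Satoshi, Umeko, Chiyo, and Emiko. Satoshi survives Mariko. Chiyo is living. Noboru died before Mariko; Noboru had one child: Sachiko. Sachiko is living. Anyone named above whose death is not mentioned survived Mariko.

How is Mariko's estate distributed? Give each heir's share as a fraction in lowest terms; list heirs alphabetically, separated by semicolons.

Akira 3/16; Chiyo 3/64; Emiko 3/64; Fumio 3/64; Junko 3/64; Midori 3/64; Sachiko 3/16; Satoshi 3/64; Umeko 3/64; Yori 1/4; Yoshiko 3/64

Yori, as surviving spouse, takes 1/4.
The remaining 3/4 passes to Mariko's descendants per stirpes.
The 3/4 is divided into 4 equal shares of 3/16 among Akira, Haruki, Isamu, Noboru.
Akira is living and takes 3/16.
Haruki predeceased; the 3/16 allotted to Haruki's branch passes to Haruki's issue by representation.
The 3/16 is divided into 4 equal shares of 3/64 among Yoshiko, Junko, Reiko, Fumio.
Yoshiko is living and takes 3/64.
Junko is living and takes 3/64.
Reiko predeceased; the 3/64 allotted to Reiko's branch passes to Reiko's issue by representation.
Midori is the sole taker at this level and receives the full 3/64.
Fumio is living and takes 3/64.
Isamu predeceased; the 3/16 allotted to Isamu's branch passes to Isamu's issue by representation.
The 3/16 is divided into 4 equal shares of 3/64 among Satoshi, Umeko, Chiyo, Emiko.
Satoshi is living and takes 3/64.
Umeko is living and takes 3/64.
Chiyo is living and takes 3/64.
Emiko is living and takes 3/64.
Noboru predeceased; the 3/16 allotted to Noboru's branch passes to Noboru's issue by representation.
Sachiko is the sole taker at this level and receives the full 3/16.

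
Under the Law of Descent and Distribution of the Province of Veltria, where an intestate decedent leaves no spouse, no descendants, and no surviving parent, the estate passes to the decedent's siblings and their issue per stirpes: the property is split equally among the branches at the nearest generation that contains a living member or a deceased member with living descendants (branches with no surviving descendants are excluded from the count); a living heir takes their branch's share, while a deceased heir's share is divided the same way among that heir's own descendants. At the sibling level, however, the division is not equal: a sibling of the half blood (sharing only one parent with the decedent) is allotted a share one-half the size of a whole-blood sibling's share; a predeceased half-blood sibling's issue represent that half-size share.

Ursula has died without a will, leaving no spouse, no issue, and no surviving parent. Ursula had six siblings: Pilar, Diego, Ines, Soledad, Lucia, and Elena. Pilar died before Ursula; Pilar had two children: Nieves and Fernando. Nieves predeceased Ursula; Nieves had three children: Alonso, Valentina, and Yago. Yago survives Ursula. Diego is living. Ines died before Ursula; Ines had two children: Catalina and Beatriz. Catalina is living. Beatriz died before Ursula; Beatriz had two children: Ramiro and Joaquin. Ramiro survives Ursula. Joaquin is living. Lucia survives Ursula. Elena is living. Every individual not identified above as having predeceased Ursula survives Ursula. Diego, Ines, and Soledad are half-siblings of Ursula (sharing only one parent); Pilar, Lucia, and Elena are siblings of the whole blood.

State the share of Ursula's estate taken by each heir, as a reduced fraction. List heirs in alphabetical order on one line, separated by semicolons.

Alonso 1/27; Catalina 1/18; Diego 1/9; Elena 2/9; Fernando 1/9; Joaquin 1/36; Lucia 2/9; Ramiro 1/36; Soledad 1/9; Valentina 1/27; Yago 1/27

No spouse, descendants, or parent survives, so the estate passes to Ursula's siblings per stirpes.
Half-blood siblings count for one-half the weight of whole-blood siblings at the initial division.
Dividing 1 in proportion to weights (total weight 9/2): Pilar (weight 1) → 2/9; Diego (weight 1/2) → 1/9; Ines (weight 1/2) → 1/9; Soledad (weight 1/2) → 1/9; Lucia (weight 1) → 2/9; Elena (weight 1) → 2/9.
Pilar predeceased; the 2/9 allotted to Pilar's branch passes to Pilar's issue by representation.
The 2/9 is divided into 2 equal shares of 1/9 among Nieves, Fernando.
Nieves predeceased; the 1/9 allotted to Nieves's branch passes to Nieves's issue by representation.
The 1/9 is divided into 3 equal shares of 1/27 among Alonso, Valentina, Yago.
Alonso is living and takes 1/27.
Valentina is living and takes 1/27.
Yago is living and takes 1/27.
Fernando is living and takes 1/9.
Diego is living and takes 1/9.
Ines predeceased; the 1/9 allotted to Ines's branch passes to Ines's issue by representation.
The 1/9 is divided into 2 equal shares of 1/18 among Catalina, Beatriz.
Catalina is living and takes 1/18.
Beatriz predeceased; the 1/18 allotted to Beatriz's branch passes to Beatriz's issue by representation.
The 1/18 is divided into 2 equal shares of 1/36 among Ramiro, Joaquin.
Ramiro is living and takes 1/36.
Joaquin is living and takes 1/36.
Soledad is living and takes 1/9.
Lucia is living and takes 2/9.
Elena is living and takes 2/9.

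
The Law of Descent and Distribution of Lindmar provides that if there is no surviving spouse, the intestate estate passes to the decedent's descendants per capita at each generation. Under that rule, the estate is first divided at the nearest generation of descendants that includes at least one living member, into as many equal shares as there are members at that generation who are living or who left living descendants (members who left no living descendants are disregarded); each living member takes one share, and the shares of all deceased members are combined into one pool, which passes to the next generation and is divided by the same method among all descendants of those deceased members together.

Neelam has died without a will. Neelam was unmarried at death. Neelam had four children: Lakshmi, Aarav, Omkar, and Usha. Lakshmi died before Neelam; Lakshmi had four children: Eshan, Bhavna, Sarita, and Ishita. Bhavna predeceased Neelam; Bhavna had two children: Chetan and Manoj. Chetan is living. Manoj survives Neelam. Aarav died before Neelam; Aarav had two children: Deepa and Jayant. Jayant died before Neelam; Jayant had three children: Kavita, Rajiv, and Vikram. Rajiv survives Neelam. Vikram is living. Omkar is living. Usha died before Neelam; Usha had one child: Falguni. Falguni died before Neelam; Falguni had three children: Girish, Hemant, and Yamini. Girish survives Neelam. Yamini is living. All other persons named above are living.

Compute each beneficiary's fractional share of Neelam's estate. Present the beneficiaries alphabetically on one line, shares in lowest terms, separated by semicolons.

Chetan 9/224; Deepa 3/28; Eshan 3/28; Girish 9/224; Hemant 9/224; Ishita 3/28; Kavita 9/224; Manoj 9/224; Omkar 1/4; Rajiv 9/224; Sarita 3/28; Vikram 9/224; Yamini 9/224

There is no surviving spouse, so the entire estate passes to Neelam's descendants per capita at each generation.
At generation 1 (Lakshmi, Aarav, Omkar, Usha) there are 4 shares of (1)/4 = 1/4 each.
Living: Omkar — each takes 1/4.
Deceased: Lakshmi, Aarav, and Usha. Their combined 3/4 is pooled and carried to generation 2.
At generation 2 (Eshan, Bhavna, Sarita, Ishita, Deepa, Jayant, Falguni) there are 7 shares of (3/4)/7 = 3/28 each.
Living: Eshan, Sarita, Ishita, and Deepa — each takes 3/28.
Deceased: Bhavna, Jayant, and Falguni. Their combined 9/28 is pooled and carried to generation 3.
At generation 3 (Chetan, Manoj, Kavita, Rajiv, Vikram, Girish, Hemant, Yamini) there are 8 shares of (9/28)/8 = 9/224 each.
Living: Chetan, Manoj, Kavita, Rajiv, Vikram, Girish, Hemant, and Yamini — each takes 9/224.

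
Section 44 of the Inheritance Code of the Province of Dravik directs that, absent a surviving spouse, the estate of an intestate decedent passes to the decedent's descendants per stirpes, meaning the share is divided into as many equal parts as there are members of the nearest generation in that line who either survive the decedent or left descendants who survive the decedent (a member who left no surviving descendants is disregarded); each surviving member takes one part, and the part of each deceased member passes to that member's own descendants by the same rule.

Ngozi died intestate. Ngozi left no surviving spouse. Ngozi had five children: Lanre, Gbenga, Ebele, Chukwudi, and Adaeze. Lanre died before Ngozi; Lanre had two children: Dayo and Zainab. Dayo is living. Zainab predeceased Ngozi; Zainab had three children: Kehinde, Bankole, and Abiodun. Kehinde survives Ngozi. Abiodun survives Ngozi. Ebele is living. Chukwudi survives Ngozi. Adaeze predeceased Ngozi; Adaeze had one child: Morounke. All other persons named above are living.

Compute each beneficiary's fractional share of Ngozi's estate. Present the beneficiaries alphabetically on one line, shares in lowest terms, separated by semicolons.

There is no surviving spouse, so the entire estate passes to Ngozi's descendants per stirpes.
The estate is divided into 5 equal shares of 1/5 among Lanre, Gbenga, Ebele, Chukwudi, Adaeze.
Lanre predeceased; the 1/5 allotted to Lanre's branch passes to Lanre's issue by representation.
The 1/5 is divided into 2 equal shares of 1/10 among Dayo, Zainab.
Dayo is living and takes 1/10.
Zainab predeceased; the 1/10 allotted to Zainab's branch passes to Zainab's issue by representation.
The 1/10 is divided into 3 equal shares of 1/30 among Kehinde, Bankole, Abiodun.
Kehinde is living and takes 1/30.
Bankole is living and takes 1/30.
Abiodun is living and takes 1/30.
Gbenga is living and takes 1/5.
Ebele is living and takes 1/5.
Chukwudi is living and takes 1/5.
Adaeze predeceased; the 1/5 allotted to Adaeze's branch passes to Adaeze's issue by representation.
Morounke is the sole taker at this level and receives the full 1/5.

Abiodun 1/30; Bankole 1/30; Chukwudi 1/5; Dayo 1/10; Ebele 1/5; Gbenga 1/5; Kehinde 1/30; Morounke 1/5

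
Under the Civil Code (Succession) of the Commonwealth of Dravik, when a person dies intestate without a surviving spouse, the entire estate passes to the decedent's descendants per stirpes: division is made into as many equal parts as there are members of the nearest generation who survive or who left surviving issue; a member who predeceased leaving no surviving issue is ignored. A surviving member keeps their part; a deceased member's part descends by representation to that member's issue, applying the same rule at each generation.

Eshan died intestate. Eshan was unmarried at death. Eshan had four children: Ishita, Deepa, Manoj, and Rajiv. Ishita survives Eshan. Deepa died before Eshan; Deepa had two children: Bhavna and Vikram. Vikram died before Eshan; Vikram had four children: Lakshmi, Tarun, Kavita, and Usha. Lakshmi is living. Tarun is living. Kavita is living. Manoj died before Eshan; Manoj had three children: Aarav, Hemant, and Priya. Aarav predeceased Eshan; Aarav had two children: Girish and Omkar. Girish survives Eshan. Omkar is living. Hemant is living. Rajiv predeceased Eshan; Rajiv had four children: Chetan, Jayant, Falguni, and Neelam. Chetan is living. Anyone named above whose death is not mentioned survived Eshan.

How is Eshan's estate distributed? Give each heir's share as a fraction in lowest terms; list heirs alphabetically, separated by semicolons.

Bhavna 1/8; Chetan 1/16; Falguni 1/16; Girish 1/24; Hemant 1/12; Ishita 1/4; Jayant 1/16; Kavita 1/32; Lakshmi 1/32; Neelam 1/16; Omkar 1/24; Priya 1/12; Tarun 1/32; Usha 1/32

There is no surviving spouse, so the entire estate passes to Eshan's descendants per stirpes.
The estate is divided into 4 equal shares of 1/4 among Ishita, Deepa, Manoj, Rajiv.
Ishita is living and takes 1/4.
Deepa predeceased; the 1/4 allotted to Deepa's branch passes to Deepa's issue by representation.
The 1/4 is divided into 2 equal shares of 1/8 among Bhavna, Vikram.
Bhavna is living and takes 1/8.
Vikram predeceased; the 1/8 allotted to Vikram's branch passes to Vikram's issue by representation.
The 1/8 is divided into 4 equal shares of 1/32 among Lakshmi, Tarun, Kavita, Usha.
Lakshmi is living and takes 1/32.
Tarun is living and takes 1/32.
Kavita is living and takes 1/32.
Usha is living and takes 1/32.
Manoj predeceased; the 1/4 allotted to Manoj's branch passes to Manoj's issue by representation.
The 1/4 is divided into 3 equal shares of 1/12 among Aarav, Hemant, Priya.
Aarav predeceased; the 1/12 allotted to Aarav's branch passes to Aarav's issue by representation.
The 1/12 is divided into 2 equal shares of 1/24 among Girish, Omkar.
Girish is living and takes 1/24.
Omkar is living and takes 1/24.
Hemant is living and takes 1/12.
Priya is living and takes 1/12.
Rajiv predeceased; the 1/4 allotted to Rajiv's branch passes to Rajiv's issue by representation.
The 1/4 is divided into 4 equal shares of 1/16 among Chetan, Jayant, Falguni, Neelam.
Chetan is living and takes 1/16.
Jayant is living and takes 1/16.
Falguni is living and takes 1/16.
Neelam is living and takes 1/16.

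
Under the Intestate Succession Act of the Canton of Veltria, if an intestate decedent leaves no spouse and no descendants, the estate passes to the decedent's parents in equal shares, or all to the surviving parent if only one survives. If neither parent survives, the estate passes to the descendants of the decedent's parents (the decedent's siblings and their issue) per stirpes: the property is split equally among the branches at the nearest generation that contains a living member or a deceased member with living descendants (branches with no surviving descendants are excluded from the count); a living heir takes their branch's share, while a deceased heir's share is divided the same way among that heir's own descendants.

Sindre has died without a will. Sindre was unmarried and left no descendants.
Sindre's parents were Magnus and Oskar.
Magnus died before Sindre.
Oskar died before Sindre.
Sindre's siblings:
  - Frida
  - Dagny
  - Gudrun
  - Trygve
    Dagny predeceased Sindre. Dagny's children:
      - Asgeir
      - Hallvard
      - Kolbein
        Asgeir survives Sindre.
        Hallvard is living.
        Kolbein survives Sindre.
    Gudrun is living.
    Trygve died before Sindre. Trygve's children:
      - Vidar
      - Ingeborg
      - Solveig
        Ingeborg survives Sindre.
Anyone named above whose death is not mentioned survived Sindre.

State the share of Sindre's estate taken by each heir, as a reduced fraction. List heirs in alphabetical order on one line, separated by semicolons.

Asgeir 1/12; Frida 1/4; Gudrun 1/4; Hallvard 1/12; Ingeborg 1/12; Kolbein 1/12; Solveig 1/12; Vidar 1/12

Neither parent survives and there are no descendants, so the estate passes to Sindre's siblings and their issue per stirpes.
The estate is divided into 4 equal shares of 1/4 among Frida, Dagny, Gudrun, Trygve.
Frida is living and takes 1/4.
Dagny predeceased; the 1/4 allotted to Dagny's branch passes to Dagny's issue by representation.
The 1/4 is divided into 3 equal shares of 1/12 among Asgeir, Hallvard, Kolbein.
Asgeir is living and takes 1/12.
Hallvard is living and takes 1/12.
Kolbein is living and takes 1/12.
Gudrun is living and takes 1/4.
Trygve predeceased; the 1/4 allotted to Trygve's branch passes to Trygve's issue by representation.
The 1/4 is divided into 3 equal shares of 1/12 among Vidar, Ingeborg, Solveig.
Vidar is living and takes 1/12.
Ingeborg is living and takes 1/12.
Solveig is living and takes 1/12.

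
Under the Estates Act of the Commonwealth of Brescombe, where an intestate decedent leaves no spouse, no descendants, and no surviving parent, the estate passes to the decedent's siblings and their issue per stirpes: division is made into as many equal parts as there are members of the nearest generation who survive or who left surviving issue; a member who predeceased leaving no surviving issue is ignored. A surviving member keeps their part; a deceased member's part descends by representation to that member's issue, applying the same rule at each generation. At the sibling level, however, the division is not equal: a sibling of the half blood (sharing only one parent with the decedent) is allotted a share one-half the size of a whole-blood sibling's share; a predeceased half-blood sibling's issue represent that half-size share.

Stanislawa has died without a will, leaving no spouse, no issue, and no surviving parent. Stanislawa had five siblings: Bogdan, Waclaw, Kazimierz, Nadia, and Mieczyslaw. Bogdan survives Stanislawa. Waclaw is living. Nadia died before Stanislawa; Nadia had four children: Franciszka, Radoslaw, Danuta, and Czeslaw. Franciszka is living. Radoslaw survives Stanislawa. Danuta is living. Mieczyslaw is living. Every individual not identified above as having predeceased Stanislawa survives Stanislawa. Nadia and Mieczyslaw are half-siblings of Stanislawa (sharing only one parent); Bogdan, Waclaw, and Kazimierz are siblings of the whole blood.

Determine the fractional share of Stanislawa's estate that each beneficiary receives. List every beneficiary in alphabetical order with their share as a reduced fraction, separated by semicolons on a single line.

Bogdan 1/4; Czeslaw 1/32; Danuta 1/32; Franciszka 1/32; Kazimierz 1/4; Mieczyslaw 1/8; Radoslaw 1/32; Waclaw 1/4

No spouse, descendants, or parent survives, so the estate passes to Stanislawa's siblings per stirpes.
Half-blood siblings count for one-half the weight of whole-blood siblings at the initial division.
Dividing 1 in proportion to weights (total weight 4): Bogdan (weight 1) → 1/4; Waclaw (weight 1) → 1/4; Kazimierz (weight 1) → 1/4; Nadia (weight 1/2) → 1/8; Mieczyslaw (weight 1/2) → 1/8.
Bogdan is living and takes 1/4.
Waclaw is living and takes 1/4.
Kazimierz is living and takes 1/4.
Nadia predeceased; the 1/8 allotted to Nadia's branch passes to Nadia's issue by representation.
The 1/8 is divided into 4 equal shares of 1/32 among Franciszka, Radoslaw, Danuta, Czeslaw.
Franciszka is living and takes 1/32.
Radoslaw is living and takes 1/32.
Danuta is living and takes 1/32.
Czeslaw is living and takes 1/32.
Mieczyslaw is living and takes 1/8.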